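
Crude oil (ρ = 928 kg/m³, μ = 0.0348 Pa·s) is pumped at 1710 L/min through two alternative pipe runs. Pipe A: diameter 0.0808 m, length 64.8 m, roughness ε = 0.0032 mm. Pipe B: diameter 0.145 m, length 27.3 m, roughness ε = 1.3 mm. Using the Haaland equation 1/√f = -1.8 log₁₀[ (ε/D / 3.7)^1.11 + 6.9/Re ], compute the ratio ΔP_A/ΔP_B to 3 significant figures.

Pipe A: V = Q/A = 0.0285/0.005128 = 5.558 m/s; Re = 1.198e+04; ε/D = 3.96e-05; Haaland → f = 0.02945; ΔP_A = f(L/D)(ρV²/2) = 3.386e+05 Pa.
Pipe B: V = Q/A = 0.0285/0.01651 = 1.726 m/s; Re = 6674; ε/D = 0.00897; Haaland → f = 0.04424; ΔP_B = f(L/D)(ρV²/2) = 1.151e+04 Pa.
ΔP_A/ΔP_B = 3.386e+05/1.151e+04 = 29.4.

ΔP_A/ΔP_B ≈ 29.4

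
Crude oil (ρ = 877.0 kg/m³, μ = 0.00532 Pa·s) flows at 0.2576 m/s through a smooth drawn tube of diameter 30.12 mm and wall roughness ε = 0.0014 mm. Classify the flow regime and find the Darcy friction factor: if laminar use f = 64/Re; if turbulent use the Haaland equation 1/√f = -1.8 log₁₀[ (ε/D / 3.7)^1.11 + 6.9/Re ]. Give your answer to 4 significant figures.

Re = ρVD/μ = 877·0.2576·0.03012/0.00532 = 1279.
Re < 2300 → laminar, so f = 64/Re = 0.05004 (roughness is irrelevant in laminar flow).

f ≈ 0.05004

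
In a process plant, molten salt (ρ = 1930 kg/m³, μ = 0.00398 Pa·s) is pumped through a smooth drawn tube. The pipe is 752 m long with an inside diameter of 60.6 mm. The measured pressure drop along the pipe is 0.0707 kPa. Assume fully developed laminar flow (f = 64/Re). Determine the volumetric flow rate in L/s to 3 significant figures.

For laminar flow, f = 64/Re with Re = ρVD/μ, so Darcy-Weisbach reduces to ΔP = 32μLV/D². Solving for V: V = ΔP·D²/(32μL) = 70.7·(0.0606)²/(32·0.00398·752) = 0.002711 m/s.
Check: Re = ρVD/μ = 1930·0.002711·0.0606/0.00398 = 79.66 < 2300, so the laminar assumption holds.
Q = V·A = 0.002711·(π/4·0.0606²) = 7.819e-06 m³/s = 0.00782 L/s.

Q ≈ 0.00782 L/s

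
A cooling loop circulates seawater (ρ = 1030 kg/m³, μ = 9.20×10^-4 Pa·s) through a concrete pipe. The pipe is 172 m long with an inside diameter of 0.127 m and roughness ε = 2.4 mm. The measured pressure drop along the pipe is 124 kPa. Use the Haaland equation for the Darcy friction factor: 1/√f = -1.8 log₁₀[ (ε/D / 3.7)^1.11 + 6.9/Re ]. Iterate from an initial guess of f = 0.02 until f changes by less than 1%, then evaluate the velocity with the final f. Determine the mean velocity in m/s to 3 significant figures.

Rearranging Darcy-Weisbach: V = √(2·ΔP·D/(f·L·ρ)). With ε/D = 0.0024/0.127 = 0.0189, iterate starting from f = 0.02:
  f = 0.02 → V = √(2·1.24e+05·0.127/(0.02·172·1030)) = 2.981 m/s; Re = ρVD/μ = 4.239e+05; f → 0.04779
  f = 0.04779 → V = 1.929 m/s; Re = 2.743e+05; f → 0.04784
Converged (Δf/f < 1%). With the final f = 0.04784: V = √(2·1.24e+05·0.127/(0.04784·172·1030)) = 1.928 m/s.

V ≈ 1.93 m/s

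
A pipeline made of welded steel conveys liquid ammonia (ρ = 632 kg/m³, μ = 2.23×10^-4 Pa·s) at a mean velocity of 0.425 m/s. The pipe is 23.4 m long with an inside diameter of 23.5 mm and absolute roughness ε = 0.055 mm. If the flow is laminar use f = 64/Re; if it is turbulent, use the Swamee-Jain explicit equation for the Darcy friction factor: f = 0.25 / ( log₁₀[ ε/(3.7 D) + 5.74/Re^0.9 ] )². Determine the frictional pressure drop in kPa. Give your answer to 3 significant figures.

Reynolds number Re = ρVD/μ = 632 · 0.425 · 0.0235 / 0.000223 = 2.831e+04.
Re > 4000 → turbulent. Relative roughness ε/D = 5.5e-05/0.0235 = 0.00234. Swamee-Jain: f = 0.25/(log₁₀[0.00234/3.7 + 5.74/2.831e+04^0.9])² = 0.25/(log₁₀[0.000633 + 0.000565])² = 0.25/(-2.922)² = 0.02929.
Darcy-Weisbach: ΔP = f(L/D)(ρV²/2) = 0.02929·(23.4/0.0235)·(632·0.425²/2) = 0.02929·995.7·57.08 = 1665 Pa.
ΔP = 1665 Pa = 1.66 kPa.

ΔP ≈ 1.66 kPa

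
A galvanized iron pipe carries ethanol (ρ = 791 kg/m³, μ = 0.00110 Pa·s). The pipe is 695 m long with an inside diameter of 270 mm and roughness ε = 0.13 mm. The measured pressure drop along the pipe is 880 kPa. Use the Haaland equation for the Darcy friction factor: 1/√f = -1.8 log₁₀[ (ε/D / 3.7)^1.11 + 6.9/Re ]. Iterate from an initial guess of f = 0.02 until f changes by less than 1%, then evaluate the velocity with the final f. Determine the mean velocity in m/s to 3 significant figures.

V ≈ 7.15 m/s

Rearranging Darcy-Weisbach: V = √(2·ΔP·D/(f·L·ρ)). With ε/D = 0.00013/0.27 = 0.000481, iterate starting from f = 0.02:
  f = 0.02 → V = √(2·8.8e+05·0.27/(0.02·695·791)) = 6.574 m/s; Re = ρVD/μ = 1.276e+06; f → 0.01695
  f = 0.01695 → V = 7.141 m/s; Re = 1.387e+06; f → 0.01692
Converged (Δf/f < 1%). With the final f = 0.01692: V = √(2·8.8e+05·0.27/(0.01692·695·791)) = 7.147 m/s.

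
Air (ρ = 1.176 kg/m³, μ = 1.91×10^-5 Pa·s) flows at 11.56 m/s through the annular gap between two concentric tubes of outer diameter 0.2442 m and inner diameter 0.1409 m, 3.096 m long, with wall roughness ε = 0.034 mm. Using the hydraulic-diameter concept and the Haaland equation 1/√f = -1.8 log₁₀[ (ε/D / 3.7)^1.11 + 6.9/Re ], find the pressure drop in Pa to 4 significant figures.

ΔP ≈ 47.77 Pa

Hydraulic diameter D_h = 4A/P = D_o - D_i = 0.2442 - 0.1409 = 0.1033 m.
Re = ρVD_h/μ = 1.176·11.56·0.1033/1.91e-05 = 7.352e+04.
ε/D_h = 3.4e-05/0.1033 = 0.000329; Haaland gives 1/√f = -1.8 log₁₀[3.19e-05+9.38e-05] = 7.021, so f = 0.02029.
ΔP = f(L/D_h)(ρV²/2) = 0.02029·3.096/0.1033·78.58 = 47.77 Pa.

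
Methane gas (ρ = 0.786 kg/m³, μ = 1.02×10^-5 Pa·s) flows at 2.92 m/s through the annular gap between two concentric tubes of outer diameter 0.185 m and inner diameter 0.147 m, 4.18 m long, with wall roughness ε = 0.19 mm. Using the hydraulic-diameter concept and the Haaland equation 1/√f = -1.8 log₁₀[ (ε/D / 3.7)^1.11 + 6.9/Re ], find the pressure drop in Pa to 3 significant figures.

Hydraulic diameter D_h = 4A/P = D_o - D_i = 0.185 - 0.147 = 0.038 m.
Re = ρVD_h/μ = 0.786·2.92·0.038/1.02e-05 = 8550.
ε/D_h = 0.00019/0.038 = 0.005; Haaland gives 1/√f = -1.8 log₁₀[0.000653+0.000807] = 5.104, so f = 0.03839.
ΔP = f(L/D_h)(ρV²/2) = 0.03839·4.18/0.038·3.351 = 14.15 Pa.

ΔP ≈ 14.1 Pa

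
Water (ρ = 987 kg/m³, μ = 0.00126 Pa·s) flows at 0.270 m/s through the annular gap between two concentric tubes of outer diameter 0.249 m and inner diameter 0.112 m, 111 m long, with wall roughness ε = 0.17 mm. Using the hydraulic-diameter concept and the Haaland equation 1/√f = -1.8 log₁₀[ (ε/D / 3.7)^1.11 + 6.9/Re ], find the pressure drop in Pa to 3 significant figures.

ΔP ≈ 768 Pa

Hydraulic diameter D_h = 4A/P = D_o - D_i = 0.249 - 0.112 = 0.137 m.
Re = ρVD_h/μ = 987·0.27·0.137/0.00126 = 2.898e+04.
ε/D_h = 0.00017/0.137 = 0.00124; Haaland gives 1/√f = -1.8 log₁₀[0.000139+0.000238] = 6.162, so f = 0.02634.
ΔP = f(L/D_h)(ρV²/2) = 0.02634·111/0.137·35.98 = 767.6 Pa.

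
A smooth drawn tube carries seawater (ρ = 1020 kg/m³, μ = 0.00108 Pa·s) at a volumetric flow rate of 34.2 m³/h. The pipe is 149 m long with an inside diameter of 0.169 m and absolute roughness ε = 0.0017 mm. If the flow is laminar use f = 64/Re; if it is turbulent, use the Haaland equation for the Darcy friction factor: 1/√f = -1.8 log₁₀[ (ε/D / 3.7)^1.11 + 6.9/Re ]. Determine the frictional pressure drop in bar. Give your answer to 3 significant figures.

ΔP ≈ 0.0156 bar

Q = 34.2 m³/h = 34.2/3600 = 0.0095 m³/s.
Cross-sectional area A = πD²/4 = π(0.169)²/4 = 0.02243 m²; mean velocity V = Q/A = 0.0095/0.02243 = 0.4235 m/s.
Reynolds number Re = ρVD/μ = 1020 · 0.4235 · 0.169 / 0.00108 = 6.76e+04.
Re > 4000 → turbulent. Relative roughness ε/D = 1.7e-06/0.169 = 1.01e-05. Haaland: 1/√f = -1.8 log₁₀[(1.01e-05/3.7)^1.11 + 6.9/6.76e+04] = -1.8 log₁₀[6.64e-07 + 0.000102] = 7.179, so f = 0.0194.
Darcy-Weisbach: ΔP = f(L/D)(ρV²/2) = 0.0194·(149/0.169)·(1020·0.4235²/2) = 0.0194·881.7·91.47 = 1565 Pa.
ΔP = 1565 Pa = 0.0156 bar.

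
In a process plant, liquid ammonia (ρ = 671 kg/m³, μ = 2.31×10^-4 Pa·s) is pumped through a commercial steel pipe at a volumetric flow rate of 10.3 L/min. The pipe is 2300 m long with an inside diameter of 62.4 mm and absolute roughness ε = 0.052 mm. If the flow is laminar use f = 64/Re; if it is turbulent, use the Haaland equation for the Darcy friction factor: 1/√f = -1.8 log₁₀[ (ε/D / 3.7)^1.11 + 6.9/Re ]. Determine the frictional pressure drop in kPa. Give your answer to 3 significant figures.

Q = 10.3 L/min = 10.3/60000 = 0.0001717 m³/s.
Cross-sectional area A = πD²/4 = π(0.0624)²/4 = 0.003058 m²; mean velocity V = Q/A = 0.0001717/0.003058 = 0.05613 m/s.
Reynolds number Re = ρVD/μ = 671 · 0.05613 · 0.0624 / 0.000231 = 1.017e+04.
Re > 4000 → turbulent. Relative roughness ε/D = 5.2e-05/0.0624 = 0.000833. Haaland: 1/√f = -1.8 log₁₀[(0.000833/3.7)^1.11 + 6.9/1.017e+04] = -1.8 log₁₀[8.94e-05 + 0.000678] = 5.607, so f = 0.03181.
Darcy-Weisbach: ΔP = f(L/D)(ρV²/2) = 0.03181·(2300/0.0624)·(671·0.05613²/2) = 0.03181·3.686e+04·1.057 = 1240 Pa.
ΔP = 1240 Pa = 1.24 kPa.

ΔP ≈ 1.24 kPa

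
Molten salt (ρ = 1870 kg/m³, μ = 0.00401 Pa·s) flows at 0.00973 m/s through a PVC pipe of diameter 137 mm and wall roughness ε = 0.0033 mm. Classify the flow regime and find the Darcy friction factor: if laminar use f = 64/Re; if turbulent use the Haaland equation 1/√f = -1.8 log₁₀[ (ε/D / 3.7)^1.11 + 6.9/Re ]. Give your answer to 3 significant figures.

Re = ρVD/μ = 1870·0.00973·0.137/0.00401 = 621.6.
Re < 2300 → laminar, so f = 64/Re = 0.103 (roughness is irrelevant in laminar flow).

f ≈ 0.103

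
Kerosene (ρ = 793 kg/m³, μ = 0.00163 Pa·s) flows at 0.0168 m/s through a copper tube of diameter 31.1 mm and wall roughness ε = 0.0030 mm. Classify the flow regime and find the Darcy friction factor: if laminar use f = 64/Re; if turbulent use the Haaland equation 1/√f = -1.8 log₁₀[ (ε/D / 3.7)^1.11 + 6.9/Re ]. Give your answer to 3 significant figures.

Re = ρVD/μ = 793·0.0168·0.0311/0.00163 = 254.2.
Re < 2300 → laminar, so f = 64/Re = 0.2518 (roughness is irrelevant in laminar flow).

f ≈ 0.252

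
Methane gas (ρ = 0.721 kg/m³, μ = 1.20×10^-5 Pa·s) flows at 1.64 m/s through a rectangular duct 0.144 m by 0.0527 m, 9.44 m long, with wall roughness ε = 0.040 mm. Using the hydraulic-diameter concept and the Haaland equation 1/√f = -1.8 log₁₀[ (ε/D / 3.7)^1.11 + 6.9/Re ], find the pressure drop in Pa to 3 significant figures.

ΔP ≈ 4.02 Pa

Hydraulic diameter D_h = 4A/P = 4·(0.144·0.0527)/(2·(0.144+0.0527)) = 0.03036/0.3934 = 0.07716 m.
Re = ρVD_h/μ = 0.721·1.64·0.07716/1.2e-05 = 7603.
ε/D_h = 4e-05/0.07716 = 0.000518; Haaland gives 1/√f = -1.8 log₁₀[5.28e-05+0.000908] = 5.432, so f = 0.03389.
ΔP = f(L/D_h)(ρV²/2) = 0.03389·9.44/0.07716·0.9696 = 4.021 Pa.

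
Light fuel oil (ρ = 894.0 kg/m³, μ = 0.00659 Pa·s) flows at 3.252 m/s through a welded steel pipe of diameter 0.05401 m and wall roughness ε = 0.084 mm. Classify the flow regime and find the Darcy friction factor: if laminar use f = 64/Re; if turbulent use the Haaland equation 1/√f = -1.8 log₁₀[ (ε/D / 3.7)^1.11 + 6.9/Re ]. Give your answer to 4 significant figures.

Re = ρVD/μ = 894·3.252·0.05401/0.00659 = 2.383e+04.
Re > 4000 → turbulent. ε/D = 8.4e-05/0.05401 = 0.00156; Haaland: 1/√f = -1.8 log₁₀[0.000179 + 0.00029] = 5.993, so f = 0.02784.

f ≈ 0.02784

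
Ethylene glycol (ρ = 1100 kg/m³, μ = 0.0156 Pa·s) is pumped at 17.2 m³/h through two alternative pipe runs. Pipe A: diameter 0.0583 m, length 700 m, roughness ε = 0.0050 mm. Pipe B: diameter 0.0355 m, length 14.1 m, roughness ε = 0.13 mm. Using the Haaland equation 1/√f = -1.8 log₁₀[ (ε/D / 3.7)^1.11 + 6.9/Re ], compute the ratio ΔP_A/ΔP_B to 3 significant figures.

ΔP_A/ΔP_B ≈ 4.05

Pipe A: V = Q/A = 0.004778/0.002669 = 1.79 m/s; Re = 7358; ε/D = 8.58e-05; Haaland → f = 0.03374; ΔP_A = f(L/D)(ρV²/2) = 7.137e+05 Pa.
Pipe B: V = Q/A = 0.004778/0.0009898 = 4.827 m/s; Re = 1.208e+04; ε/D = 0.00366; Haaland → f = 0.03462; ΔP_B = f(L/D)(ρV²/2) = 1.762e+05 Pa.
ΔP_A/ΔP_B = 7.137e+05/1.762e+05 = 4.05.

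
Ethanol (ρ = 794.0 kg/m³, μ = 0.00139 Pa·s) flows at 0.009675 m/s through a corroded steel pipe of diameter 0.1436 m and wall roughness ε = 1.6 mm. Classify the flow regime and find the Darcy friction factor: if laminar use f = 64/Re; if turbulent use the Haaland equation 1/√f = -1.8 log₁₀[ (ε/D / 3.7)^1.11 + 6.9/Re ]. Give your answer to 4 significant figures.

f ≈ 0.08064

Re = ρVD/μ = 794·0.009675·0.1436/0.00139 = 793.6.
Re < 2300 → laminar, so f = 64/Re = 0.08064 (roughness is irrelevant in laminar flow).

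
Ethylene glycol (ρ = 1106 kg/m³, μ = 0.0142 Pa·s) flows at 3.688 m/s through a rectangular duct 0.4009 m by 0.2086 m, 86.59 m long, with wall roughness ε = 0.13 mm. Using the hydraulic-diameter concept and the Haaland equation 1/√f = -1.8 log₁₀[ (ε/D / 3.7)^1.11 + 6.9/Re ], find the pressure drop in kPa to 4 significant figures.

ΔP ≈ 48.94 kPa

Hydraulic diameter D_h = 4A/P = 4·(0.4009·0.2086)/(2·(0.4009+0.2086)) = 0.3345/1.219 = 0.2744 m.
Re = ρVD_h/μ = 1106·3.688·0.2744/0.0142 = 7.883e+04.
ε/D_h = 0.00013/0.2744 = 0.000474; Haaland gives 1/√f = -1.8 log₁₀[4.78e-05+8.75e-05] = 6.964, so f = 0.02062.
ΔP = f(L/D_h)(ρV²/2) = 0.02062·86.59/0.2744·7522 = 4.894e+04 Pa.
ΔP = 48.94 kPa.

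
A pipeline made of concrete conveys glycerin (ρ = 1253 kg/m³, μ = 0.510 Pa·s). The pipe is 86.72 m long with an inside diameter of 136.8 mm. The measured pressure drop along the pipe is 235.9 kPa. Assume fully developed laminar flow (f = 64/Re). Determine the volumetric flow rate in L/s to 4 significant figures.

For laminar flow, f = 64/Re with Re = ρVD/μ, so Darcy-Weisbach reduces to ΔP = 32μLV/D². Solving for V: V = ΔP·D²/(32μL) = 2.359e+05·(0.1368)²/(32·0.51·86.72) = 3.119 m/s.
Check: Re = ρVD/μ = 1253·3.119·0.1368/0.51 = 1048 < 2300, so the laminar assumption holds.
Q = V·A = 3.119·(π/4·0.1368²) = 0.04585 m³/s = 45.85 L/s.

Q ≈ 45.85 L/s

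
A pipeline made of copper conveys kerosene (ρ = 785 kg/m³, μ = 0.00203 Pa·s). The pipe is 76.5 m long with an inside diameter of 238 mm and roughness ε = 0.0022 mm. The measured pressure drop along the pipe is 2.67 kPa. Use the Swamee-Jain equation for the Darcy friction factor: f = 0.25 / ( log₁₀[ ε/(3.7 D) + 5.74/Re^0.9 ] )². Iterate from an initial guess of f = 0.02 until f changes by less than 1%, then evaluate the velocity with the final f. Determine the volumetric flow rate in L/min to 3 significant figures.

Q ≈ 2900 L/min

Rearranging Darcy-Weisbach: V = √(2·ΔP·D/(f·L·ρ)). With ε/D = 2.2e-06/0.238 = 9.24e-06, iterate starting from f = 0.02:
  f = 0.02 → V = √(2·2670·0.238/(0.02·76.5·785)) = 1.029 m/s; Re = ρVD/μ = 9.467e+04; f → 0.01812
  f = 0.01812 → V = 1.081 m/s; Re = 9.945e+04; f → 0.01794
  f = 0.01794 → V = 1.086 m/s; Re = 9.996e+04; f → 0.01792
Converged (Δf/f < 1%). With the final f = 0.01792: V = √(2·2670·0.238/(0.01792·76.5·785)) = 1.087 m/s.
Q = V·A = 1.087·(π/4·0.238²) = 0.04835 m³/s = 2900 L/min.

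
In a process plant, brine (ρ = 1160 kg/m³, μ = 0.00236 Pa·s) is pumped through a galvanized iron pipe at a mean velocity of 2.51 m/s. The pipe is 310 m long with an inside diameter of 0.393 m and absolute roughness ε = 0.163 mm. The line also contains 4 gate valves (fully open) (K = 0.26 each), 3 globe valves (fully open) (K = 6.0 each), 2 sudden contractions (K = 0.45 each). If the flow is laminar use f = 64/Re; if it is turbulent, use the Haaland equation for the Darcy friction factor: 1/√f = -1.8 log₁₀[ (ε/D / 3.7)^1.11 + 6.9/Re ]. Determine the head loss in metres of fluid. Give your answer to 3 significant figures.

Reynolds number Re = ρVD/μ = 1160 · 2.51 · 0.393 / 0.00236 = 4.849e+05.
Re > 4000 → turbulent. Relative roughness ε/D = 0.000163/0.393 = 0.000415. Haaland: 1/√f = -1.8 log₁₀[(0.000415/3.7)^1.11 + 6.9/4.849e+05] = -1.8 log₁₀[4.12e-05 + 1.42e-05] = 7.661, so f = 0.01704.
Total minor-loss coefficient ΣK = 4·0.26 + 3·6 + 2·0.45 = 19.9.
ΔP = [f·L/D + ΣK]·(ρV²/2) = [0.01704·310/0.393 + 19.9]·(1160·2.51²/2) = [13.44 + 19.9]·3654 = 1.22e+05 Pa.
Head loss h_f = ΔP/(ρg) = 1.22e+05/(1160·9.81) = 10.7 m.

h_f ≈ 10.7 m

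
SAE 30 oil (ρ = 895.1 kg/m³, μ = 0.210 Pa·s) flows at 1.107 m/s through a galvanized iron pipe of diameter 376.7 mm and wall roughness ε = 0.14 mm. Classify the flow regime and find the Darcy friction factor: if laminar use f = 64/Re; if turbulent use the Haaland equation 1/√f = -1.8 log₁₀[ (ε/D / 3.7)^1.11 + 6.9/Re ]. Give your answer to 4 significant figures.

Re = ρVD/μ = 895.1·1.107·0.3767/0.21 = 1777.
Re < 2300 → laminar, so f = 64/Re = 0.03601 (roughness is irrelevant in laminar flow).

f ≈ 0.03601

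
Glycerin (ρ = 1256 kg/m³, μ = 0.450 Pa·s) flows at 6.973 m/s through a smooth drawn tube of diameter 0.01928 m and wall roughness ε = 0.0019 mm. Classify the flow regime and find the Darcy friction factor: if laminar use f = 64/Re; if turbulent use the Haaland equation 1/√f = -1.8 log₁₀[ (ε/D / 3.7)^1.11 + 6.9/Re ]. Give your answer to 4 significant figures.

f ≈ 0.1706

Re = ρVD/μ = 1256·6.973·0.01928/0.45 = 375.2.
Re < 2300 → laminar, so f = 64/Re = 0.1706 (roughness is irrelevant in laminar flow).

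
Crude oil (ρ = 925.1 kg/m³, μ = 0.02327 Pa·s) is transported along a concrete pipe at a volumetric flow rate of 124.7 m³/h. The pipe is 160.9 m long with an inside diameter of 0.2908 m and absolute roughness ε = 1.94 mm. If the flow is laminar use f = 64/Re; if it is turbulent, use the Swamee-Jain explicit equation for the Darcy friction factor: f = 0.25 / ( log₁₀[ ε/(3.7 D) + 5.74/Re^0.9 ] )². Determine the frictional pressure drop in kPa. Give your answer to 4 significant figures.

Q = 124.7 m³/h = 124.7/3600 = 0.03464 m³/s.
Cross-sectional area A = πD²/4 = π(0.2908)²/4 = 0.06642 m²; mean velocity V = Q/A = 0.03464/0.06642 = 0.5215 m/s.
Reynolds number Re = ρVD/μ = 925.1 · 0.5215 · 0.2908 / 0.0233 = 6029.
Re > 4000 → turbulent. Relative roughness ε/D = 0.00194/0.2908 = 0.00667. Swamee-Jain: f = 0.25/(log₁₀[0.00667/3.7 + 5.74/6029^0.9])² = 0.25/(log₁₀[0.0018 + 0.00227])² = 0.25/(-2.39)² = 0.04378.
Darcy-Weisbach: ΔP = f(L/D)(ρV²/2) = 0.04378·(160.9/0.2908)·(925.1·0.5215²/2) = 0.04378·553.3·125.8 = 3047 Pa.
ΔP = 3047 Pa = 3.047 kPa.

ΔP ≈ 3.047 kPa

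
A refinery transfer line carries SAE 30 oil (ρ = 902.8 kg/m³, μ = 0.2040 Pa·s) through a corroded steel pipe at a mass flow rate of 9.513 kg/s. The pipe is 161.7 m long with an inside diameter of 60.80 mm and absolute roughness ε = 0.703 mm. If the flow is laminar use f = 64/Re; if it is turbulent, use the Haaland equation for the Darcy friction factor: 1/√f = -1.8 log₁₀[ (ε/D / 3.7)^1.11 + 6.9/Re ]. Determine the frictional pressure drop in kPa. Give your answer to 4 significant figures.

ΔP ≈ 1036 kPa

A = πD²/4 = π(0.0608)²/4 = 0.002903 m²; mean velocity V = ṁ/(ρA) = 9.513/(902.8 · 0.002903) = 3.629 m/s.
Reynolds number Re = ρVD/μ = 902.8 · 3.629 · 0.0608 / 0.204 = 976.5.
Re < 2300 → laminar flow, so f = 64/Re = 64/976.5 = 0.06554 (the turbulent correlation is not needed).
Darcy-Weisbach: ΔP = f(L/D)(ρV²/2) = 0.06554·(161.7/0.0608)·(902.8·3.629²/2) = 0.06554·2660·5946 = 1.036e+06 Pa.
ΔP = 1.036e+06 Pa = 1036 kPa.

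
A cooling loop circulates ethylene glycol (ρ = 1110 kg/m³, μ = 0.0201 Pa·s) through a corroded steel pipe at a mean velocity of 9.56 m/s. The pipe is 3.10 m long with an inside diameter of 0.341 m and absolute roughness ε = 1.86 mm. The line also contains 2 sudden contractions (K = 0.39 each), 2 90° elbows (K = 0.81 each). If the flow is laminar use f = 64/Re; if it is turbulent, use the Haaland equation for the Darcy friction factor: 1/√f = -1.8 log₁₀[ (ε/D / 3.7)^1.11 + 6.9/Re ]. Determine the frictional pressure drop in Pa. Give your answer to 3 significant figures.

ΔP ≈ 136000 Pa

Reynolds number Re = ρVD/μ = 1110 · 9.56 · 0.341 / 0.0201 = 1.8e+05.
Re > 4000 → turbulent. Relative roughness ε/D = 0.00186/0.341 = 0.00545. Haaland: 1/√f = -1.8 log₁₀[(0.00545/3.7)^1.11 + 6.9/1.8e+05] = -1.8 log₁₀[0.00072 + 3.83e-05] = 5.617, so f = 0.0317.
Total minor-loss coefficient ΣK = 2·0.39 + 2·0.81 = 2.4.
ΔP = [f·L/D + ΣK]·(ρV²/2) = [0.0317·3.1/0.341 + 2.4]·(1110·9.56²/2) = [0.2882 + 2.4]·5.072e+04 = 1.364e+05 Pa.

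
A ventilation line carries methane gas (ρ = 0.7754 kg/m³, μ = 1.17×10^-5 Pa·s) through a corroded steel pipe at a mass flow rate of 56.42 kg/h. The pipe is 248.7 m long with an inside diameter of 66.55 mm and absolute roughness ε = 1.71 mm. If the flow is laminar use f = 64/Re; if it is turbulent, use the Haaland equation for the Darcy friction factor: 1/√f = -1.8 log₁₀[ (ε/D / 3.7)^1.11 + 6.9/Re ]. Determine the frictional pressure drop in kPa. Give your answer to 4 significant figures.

ΔP ≈ 2.693 kPa

ṁ = 56.42 kg/h = 56.42/3600 = 0.01567 kg/s.
A = πD²/4 = π(0.06655)²/4 = 0.003478 m²; mean velocity V = ṁ/(ρA) = 0.01567/(0.7754 · 0.003478) = 5.811 m/s.
Reynolds number Re = ρVD/μ = 0.7754 · 5.811 · 0.06655 / 1.17e-05 = 2.563e+04.
Re > 4000 → turbulent. Relative roughness ε/D = 0.00171/0.06655 = 0.0257. Haaland: 1/√f = -1.8 log₁₀[(0.0257/3.7)^1.11 + 6.9/2.563e+04] = -1.8 log₁₀[0.00402 + 0.000269] = 4.262, so f = 0.05506.
Darcy-Weisbach: ΔP = f(L/D)(ρV²/2) = 0.05506·(248.7/0.06655)·(0.7754·5.811²/2) = 0.05506·3737·13.09 = 2693 Pa.
ΔP = 2693 Pa = 2.693 kPa.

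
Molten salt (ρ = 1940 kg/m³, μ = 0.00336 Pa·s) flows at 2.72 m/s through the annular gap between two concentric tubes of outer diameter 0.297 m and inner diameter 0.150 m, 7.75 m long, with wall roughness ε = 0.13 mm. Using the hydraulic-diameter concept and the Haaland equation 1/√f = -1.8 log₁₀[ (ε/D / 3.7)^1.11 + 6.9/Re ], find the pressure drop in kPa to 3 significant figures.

ΔP ≈ 7.67 kPa

Hydraulic diameter D_h = 4A/P = D_o - D_i = 0.297 - 0.15 = 0.147 m.
Re = ρVD_h/μ = 1940·2.72·0.147/0.00336 = 2.309e+05.
ε/D_h = 0.00013/0.147 = 0.000884; Haaland gives 1/√f = -1.8 log₁₀[9.55e-05+2.99e-05] = 7.023, so f = 0.02027.
ΔP = f(L/D_h)(ρV²/2) = 0.02027·7.75/0.147·7176 = 7671 Pa.
ΔP = 7.67 kPa.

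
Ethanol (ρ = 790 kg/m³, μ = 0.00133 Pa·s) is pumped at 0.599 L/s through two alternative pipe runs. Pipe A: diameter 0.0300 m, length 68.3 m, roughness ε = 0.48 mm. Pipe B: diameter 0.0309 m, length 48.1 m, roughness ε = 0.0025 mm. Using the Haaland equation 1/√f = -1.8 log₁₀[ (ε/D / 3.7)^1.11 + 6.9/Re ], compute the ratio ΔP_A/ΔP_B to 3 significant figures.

ΔP_A/ΔP_B ≈ 2.80

Pipe A: V = Q/A = 0.000599/0.0007069 = 0.8474 m/s; Re = 1.51e+04; ε/D = 0.016; Haaland → f = 0.04755; ΔP_A = f(L/D)(ρV²/2) = 3.071e+04 Pa.
Pipe B: V = Q/A = 0.000599/0.0007499 = 0.7988 m/s; Re = 1.466e+04; ε/D = 8.09e-05; Haaland → f = 0.02798; ΔP_B = f(L/D)(ρV²/2) = 1.098e+04 Pa.
ΔP_A/ΔP_B = 3.071e+04/1.098e+04 = 2.80.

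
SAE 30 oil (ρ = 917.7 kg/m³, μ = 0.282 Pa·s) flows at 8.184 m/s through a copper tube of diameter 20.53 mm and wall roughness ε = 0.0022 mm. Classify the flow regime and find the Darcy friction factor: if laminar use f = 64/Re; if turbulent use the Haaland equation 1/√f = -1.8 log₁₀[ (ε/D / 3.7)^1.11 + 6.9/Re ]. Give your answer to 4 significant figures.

Re = ρVD/μ = 917.7·8.184·0.02053/0.282 = 546.8.
Re < 2300 → laminar, so f = 64/Re = 0.1171 (roughness is irrelevant in laminar flow).

f ≈ 0.1171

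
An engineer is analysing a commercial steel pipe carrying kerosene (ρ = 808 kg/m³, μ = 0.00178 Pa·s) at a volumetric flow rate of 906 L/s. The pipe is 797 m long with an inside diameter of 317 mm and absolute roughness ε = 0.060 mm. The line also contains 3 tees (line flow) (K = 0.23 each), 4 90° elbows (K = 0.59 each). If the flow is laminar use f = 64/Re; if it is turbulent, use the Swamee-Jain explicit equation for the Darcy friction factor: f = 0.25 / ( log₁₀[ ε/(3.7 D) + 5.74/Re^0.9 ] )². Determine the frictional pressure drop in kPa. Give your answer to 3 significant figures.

Q = 906 L/s = 906/1000 = 0.906 m³/s.
Cross-sectional area A = πD²/4 = π(0.317)²/4 = 0.07892 m²; mean velocity V = Q/A = 0.906/0.07892 = 11.48 m/s.
Reynolds number Re = ρVD/μ = 808 · 11.48 · 0.317 / 0.00178 = 1.652e+06.
Re > 4000 → turbulent. Relative roughness ε/D = 6e-05/0.317 = 0.000189. Swamee-Jain: f = 0.25/(log₁₀[0.000189/3.7 + 5.74/1.652e+06^0.9])² = 0.25/(log₁₀[5.12e-05 + 1.45e-05])² = 0.25/(-4.182)² = 0.01429.
Total minor-loss coefficient ΣK = 3·0.23 + 4·0.59 = 3.05.
ΔP = [f·L/D + ΣK]·(ρV²/2) = [0.01429·797/0.317 + 3.05]·(808·11.48²/2) = [35.93 + 3.05]·5.324e+04 = 2.075e+06 Pa.
ΔP = 2.075e+06 Pa = 2080 kPa.

ΔP ≈ 2080 kPa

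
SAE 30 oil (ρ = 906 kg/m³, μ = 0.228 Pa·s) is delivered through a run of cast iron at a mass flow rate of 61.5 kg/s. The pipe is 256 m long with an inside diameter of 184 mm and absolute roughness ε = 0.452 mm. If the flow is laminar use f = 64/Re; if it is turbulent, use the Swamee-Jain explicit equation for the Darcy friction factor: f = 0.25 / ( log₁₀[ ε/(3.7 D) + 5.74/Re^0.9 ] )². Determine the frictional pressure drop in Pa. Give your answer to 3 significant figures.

A = πD²/4 = π(0.184)²/4 = 0.02659 m²; mean velocity V = ṁ/(ρA) = 61.5/(906 · 0.02659) = 2.553 m/s.
Reynolds number Re = ρVD/μ = 906 · 2.553 · 0.184 / 0.228 = 1867.
Re < 2300 → laminar flow, so f = 64/Re = 64/1867 = 0.03429 (the turbulent correlation is not needed).
Darcy-Weisbach: ΔP = f(L/D)(ρV²/2) = 0.03429·(256/0.184)·(906·2.553²/2) = 0.03429·1391·2952 = 1.408e+05 Pa.

ΔP ≈ 141000 Pa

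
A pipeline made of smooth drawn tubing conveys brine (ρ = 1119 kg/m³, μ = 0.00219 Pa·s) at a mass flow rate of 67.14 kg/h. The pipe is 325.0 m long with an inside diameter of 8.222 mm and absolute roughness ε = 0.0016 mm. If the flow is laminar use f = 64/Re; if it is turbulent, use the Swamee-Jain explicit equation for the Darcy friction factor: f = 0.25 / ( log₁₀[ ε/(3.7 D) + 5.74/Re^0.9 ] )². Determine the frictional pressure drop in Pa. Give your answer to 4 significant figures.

ṁ = 67.14 kg/h = 67.14/3600 = 0.01865 kg/s.
A = πD²/4 = π(0.008222)²/4 = 5.309e-05 m²; mean velocity V = ṁ/(ρA) = 0.01865/(1119 · 5.309e-05) = 0.3139 m/s.
Reynolds number Re = ρVD/μ = 1119 · 0.3139 · 0.008222 / 0.00219 = 1319.
Re < 2300 → laminar flow, so f = 64/Re = 64/1319 = 0.04853 (the turbulent correlation is not needed).
Darcy-Weisbach: ΔP = f(L/D)(ρV²/2) = 0.04853·(325/0.008222)·(1119·0.3139²/2) = 0.04853·3.953e+04·55.13 = 1.058e+05 Pa.

ΔP ≈ 105800 Pa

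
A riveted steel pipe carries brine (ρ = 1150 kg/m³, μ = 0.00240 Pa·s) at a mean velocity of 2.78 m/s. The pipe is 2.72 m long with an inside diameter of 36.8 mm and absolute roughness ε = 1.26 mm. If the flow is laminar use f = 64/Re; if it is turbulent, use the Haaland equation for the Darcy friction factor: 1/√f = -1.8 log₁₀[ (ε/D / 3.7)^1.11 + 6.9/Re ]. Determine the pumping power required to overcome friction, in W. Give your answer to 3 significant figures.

Reynolds number Re = ρVD/μ = 1150 · 2.78 · 0.0368 / 0.0024 = 4.902e+04.
Re > 4000 → turbulent. Relative roughness ε/D = 0.00126/0.0368 = 0.0342. Haaland: 1/√f = -1.8 log₁₀[(0.0342/3.7)^1.11 + 6.9/4.902e+04] = -1.8 log₁₀[0.00553 + 0.000141] = 4.044, so f = 0.06116.
Darcy-Weisbach: ΔP = f(L/D)(ρV²/2) = 0.06116·(2.72/0.0368)·(1150·2.78²/2) = 0.06116·73.91·4444 = 2.009e+04 Pa.
Q = V·A = 2.78·0.001064 = 0.002957 m³/s.
Pumping power P = QΔP = 0.002957·2.009e+04 = 59.40 W = 59.4 W.

P ≈ 59.4 W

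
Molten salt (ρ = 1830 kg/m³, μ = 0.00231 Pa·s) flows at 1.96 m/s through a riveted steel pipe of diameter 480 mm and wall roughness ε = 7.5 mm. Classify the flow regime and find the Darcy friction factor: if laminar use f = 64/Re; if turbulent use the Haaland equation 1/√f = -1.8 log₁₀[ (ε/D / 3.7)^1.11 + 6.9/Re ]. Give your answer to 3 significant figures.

Re = ρVD/μ = 1830·1.96·0.48/0.00231 = 7.453e+05.
Re > 4000 → turbulent. ε/D = 0.0075/0.48 = 0.0156; Haaland: 1/√f = -1.8 log₁₀[0.00231 + 9.26e-06] = 4.741, so f = 0.04449.

f ≈ 0.0445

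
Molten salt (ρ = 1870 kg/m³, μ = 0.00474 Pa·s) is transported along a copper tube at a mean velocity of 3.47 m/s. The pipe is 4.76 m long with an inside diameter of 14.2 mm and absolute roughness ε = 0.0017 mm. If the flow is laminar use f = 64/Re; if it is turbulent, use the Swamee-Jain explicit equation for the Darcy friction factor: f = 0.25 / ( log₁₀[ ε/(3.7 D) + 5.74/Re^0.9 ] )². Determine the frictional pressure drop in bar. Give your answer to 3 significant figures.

ΔP ≈ 0.992 bar

Reynolds number Re = ρVD/μ = 1870 · 3.47 · 0.0142 / 0.00474 = 1.944e+04.
Re > 4000 → turbulent. Relative roughness ε/D = 1.7e-06/0.0142 = 0.00012. Swamee-Jain: f = 0.25/(log₁₀[0.00012/3.7 + 5.74/1.944e+04^0.9])² = 0.25/(log₁₀[3.24e-05 + 0.000793])² = 0.25/(-3.084)² = 0.02629.
Darcy-Weisbach: ΔP = f(L/D)(ρV²/2) = 0.02629·(4.76/0.0142)·(1870·3.47²/2) = 0.02629·335.2·1.126e+04 = 9.923e+04 Pa.
ΔP = 9.923e+04 Pa = 0.992 bar.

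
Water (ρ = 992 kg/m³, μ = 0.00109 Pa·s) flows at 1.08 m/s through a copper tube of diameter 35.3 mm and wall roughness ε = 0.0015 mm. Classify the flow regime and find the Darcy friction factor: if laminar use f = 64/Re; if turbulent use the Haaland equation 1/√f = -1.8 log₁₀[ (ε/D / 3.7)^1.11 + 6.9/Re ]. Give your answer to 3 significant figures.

Re = ρVD/μ = 992·1.08·0.0353/0.00109 = 3.47e+04.
Re > 4000 → turbulent. ε/D = 1.5e-06/0.0353 = 4.25e-05; Haaland: 1/√f = -1.8 log₁₀[3.29e-06 + 0.000199] = 6.65, so f = 0.02261.

f ≈ 0.0226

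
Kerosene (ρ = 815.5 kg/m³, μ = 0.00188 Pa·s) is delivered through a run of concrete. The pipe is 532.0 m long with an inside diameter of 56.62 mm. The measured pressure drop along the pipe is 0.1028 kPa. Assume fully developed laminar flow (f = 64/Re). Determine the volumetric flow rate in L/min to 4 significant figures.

For laminar flow, f = 64/Re with Re = ρVD/μ, so Darcy-Weisbach reduces to ΔP = 32μLV/D². Solving for V: V = ΔP·D²/(32μL) = 102.8·(0.05662)²/(32·0.00188·532) = 0.0103 m/s.
Check: Re = ρVD/μ = 815.5·0.0103·0.05662/0.00188 = 252.9 < 2300, so the laminar assumption holds.
Q = V·A = 0.0103·(π/4·0.05662²) = 2.593e-05 m³/s = 1.556 L/min.

Q ≈ 1.556 L/min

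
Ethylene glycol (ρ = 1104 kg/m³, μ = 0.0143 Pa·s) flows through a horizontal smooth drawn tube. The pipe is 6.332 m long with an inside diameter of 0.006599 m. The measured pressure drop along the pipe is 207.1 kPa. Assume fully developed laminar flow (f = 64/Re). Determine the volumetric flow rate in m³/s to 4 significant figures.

For laminar flow, f = 64/Re with Re = ρVD/μ, so Darcy-Weisbach reduces to ΔP = 32μLV/D². Solving for V: V = ΔP·D²/(32μL) = 2.071e+05·(0.006599)²/(32·0.0143·6.332) = 3.113 m/s.
Check: Re = ρVD/μ = 1104·3.113·0.006599/0.0143 = 1586 < 2300, so the laminar assumption holds.
Q = V·A = 3.113·(π/4·0.006599²) = 0.0001065 m³/s = 1.065×10^-4 m³/s.

Q ≈ 1.065×10^-4 m³/s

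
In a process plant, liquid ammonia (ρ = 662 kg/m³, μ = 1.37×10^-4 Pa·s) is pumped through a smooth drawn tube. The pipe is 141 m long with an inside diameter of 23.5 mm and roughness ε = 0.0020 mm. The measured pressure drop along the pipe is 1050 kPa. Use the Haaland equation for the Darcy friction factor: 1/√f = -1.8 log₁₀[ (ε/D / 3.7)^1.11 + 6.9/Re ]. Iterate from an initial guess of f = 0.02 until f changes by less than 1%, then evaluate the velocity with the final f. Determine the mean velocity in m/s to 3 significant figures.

V ≈ 6.25 m/s

Rearranging Darcy-Weisbach: V = √(2·ΔP·D/(f·L·ρ)). With ε/D = 2e-06/0.0235 = 8.51e-05, iterate starting from f = 0.02:
  f = 0.02 → V = √(2·1.05e+06·0.0235/(0.02·141·662)) = 5.142 m/s; Re = ρVD/μ = 5.838e+05; f → 0.01384
  f = 0.01384 → V = 6.182 m/s; Re = 7.019e+05; f → 0.01356
  f = 0.01356 → V = 6.245 m/s; Re = 7.091e+05; f → 0.01354
Converged (Δf/f < 1%). With the final f = 0.01354: V = √(2·1.05e+06·0.0235/(0.01354·141·662)) = 6.248 m/s.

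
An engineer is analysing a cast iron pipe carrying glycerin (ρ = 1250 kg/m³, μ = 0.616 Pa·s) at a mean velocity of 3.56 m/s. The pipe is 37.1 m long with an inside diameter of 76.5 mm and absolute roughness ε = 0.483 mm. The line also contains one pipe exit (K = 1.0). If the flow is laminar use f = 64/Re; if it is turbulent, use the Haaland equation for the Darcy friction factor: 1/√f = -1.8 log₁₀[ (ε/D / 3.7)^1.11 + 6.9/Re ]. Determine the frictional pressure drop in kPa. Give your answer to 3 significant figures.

ΔP ≈ 453 kPa

Reynolds number Re = ρVD/μ = 1250 · 3.56 · 0.0765 / 0.616 = 552.6.
Re < 2300 → laminar flow, so f = 64/Re = 64/552.6 = 0.1158 (the turbulent correlation is not needed).
Total minor-loss coefficient ΣK = 1·1 = 1.
ΔP = [f·L/D + ΣK]·(ρV²/2) = [0.1158·37.1/0.0765 + 1]·(1250·3.56²/2) = [56.16 + 1]·7921 = 4.528e+05 Pa.
ΔP = 4.528e+05 Pa = 453 kPa.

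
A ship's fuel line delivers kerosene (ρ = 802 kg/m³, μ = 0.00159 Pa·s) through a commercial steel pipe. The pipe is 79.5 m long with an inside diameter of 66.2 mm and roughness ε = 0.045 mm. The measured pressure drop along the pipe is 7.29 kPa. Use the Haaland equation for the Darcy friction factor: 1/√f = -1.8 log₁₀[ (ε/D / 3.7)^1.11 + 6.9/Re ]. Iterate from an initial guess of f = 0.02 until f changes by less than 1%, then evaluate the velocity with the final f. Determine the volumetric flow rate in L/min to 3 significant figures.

Rearranging Darcy-Weisbach: V = √(2·ΔP·D/(f·L·ρ)). With ε/D = 4.5e-05/0.0662 = 0.00068, iterate starting from f = 0.02:
  f = 0.02 → V = √(2·7290·0.0662/(0.02·79.5·802)) = 0.87 m/s; Re = ρVD/μ = 2.905e+04; f → 0.02505
  f = 0.02505 → V = 0.7774 m/s; Re = 2.596e+04; f → 0.0256
  f = 0.0256 → V = 0.769 m/s; Re = 2.568e+04; f → 0.02566
Converged (Δf/f < 1%). With the final f = 0.02566: V = √(2·7290·0.0662/(0.02566·79.5·802)) = 0.7682 m/s.
Q = V·A = 0.7682·(π/4·0.0662²) = 0.002644 m³/s = 159 L/min.

Q ≈ 159 L/min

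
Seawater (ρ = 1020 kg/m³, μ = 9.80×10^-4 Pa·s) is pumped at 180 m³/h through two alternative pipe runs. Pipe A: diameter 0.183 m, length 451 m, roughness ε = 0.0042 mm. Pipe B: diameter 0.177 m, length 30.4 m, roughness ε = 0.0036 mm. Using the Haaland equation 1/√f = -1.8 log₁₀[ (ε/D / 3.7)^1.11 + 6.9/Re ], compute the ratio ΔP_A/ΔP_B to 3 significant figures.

ΔP_A/ΔP_B ≈ 12.7

Pipe A: V = Q/A = 0.05/0.0263 = 1.901 m/s; Re = 3.621e+05; ε/D = 2.3e-05; Haaland → f = 0.01407; ΔP_A = f(L/D)(ρV²/2) = 6.39e+04 Pa.
Pipe B: V = Q/A = 0.05/0.02461 = 2.032 m/s; Re = 3.744e+05; ε/D = 2.03e-05; Haaland → f = 0.01396; ΔP_B = f(L/D)(ρV²/2) = 5050 Pa.
ΔP_A/ΔP_B = 6.39e+04/5050 = 12.7.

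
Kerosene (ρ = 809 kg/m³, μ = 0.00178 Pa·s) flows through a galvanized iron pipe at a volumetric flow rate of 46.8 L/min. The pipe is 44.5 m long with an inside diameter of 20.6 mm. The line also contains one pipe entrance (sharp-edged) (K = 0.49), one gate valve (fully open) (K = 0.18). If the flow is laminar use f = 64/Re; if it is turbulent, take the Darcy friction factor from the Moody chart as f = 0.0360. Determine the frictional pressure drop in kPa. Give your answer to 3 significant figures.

Q = 46.8 L/min = 46.8/60000 = 0.00078 m³/s.
Cross-sectional area A = πD²/4 = π(0.0206)²/4 = 0.0003333 m²; mean velocity V = Q/A = 0.00078/0.0003333 = 2.34 m/s.
Reynolds number Re = ρVD/μ = 809 · 2.34 · 0.0206 / 0.00178 = 2.191e+04.
Re > 4000 → turbulent; use the Moody-chart value f = 0.0360.
Total minor-loss coefficient ΣK = 1·0.49 + 1·0.18 = 0.67.
ΔP = [f·L/D + ΣK]·(ρV²/2) = [0.036·44.5/0.0206 + 0.67]·(809·2.34²/2) = [77.77 + 0.67]·2215 = 1.738e+05 Pa.
ΔP = 1.738e+05 Pa = 174 kPa.

ΔP ≈ 174 kPa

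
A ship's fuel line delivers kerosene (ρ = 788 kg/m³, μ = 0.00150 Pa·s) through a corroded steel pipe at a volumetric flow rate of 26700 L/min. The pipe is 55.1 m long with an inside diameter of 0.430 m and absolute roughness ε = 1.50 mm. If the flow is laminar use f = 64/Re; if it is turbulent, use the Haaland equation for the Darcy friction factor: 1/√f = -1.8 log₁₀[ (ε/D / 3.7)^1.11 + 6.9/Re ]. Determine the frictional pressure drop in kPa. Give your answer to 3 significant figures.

Q = 26700 L/min = 26700/60000 = 0.445 m³/s.
Cross-sectional area A = πD²/4 = π(0.43)²/4 = 0.1452 m²; mean velocity V = Q/A = 0.445/0.1452 = 3.064 m/s.
Reynolds number Re = ρVD/μ = 788 · 3.064 · 0.43 / 0.0015 = 6.922e+05.
Re > 4000 → turbulent. Relative roughness ε/D = 0.0015/0.43 = 0.00349. Haaland: 1/√f = -1.8 log₁₀[(0.00349/3.7)^1.11 + 6.9/6.922e+05] = -1.8 log₁₀[0.000438 + 9.97e-06] = 6.028, so f = 0.02752.
Darcy-Weisbach: ΔP = f(L/D)(ρV²/2) = 0.02752·(55.1/0.43)·(788·3.064²/2) = 0.02752·128.1·3700 = 1.305e+04 Pa.
ΔP = 1.305e+04 Pa = 13.0 kPa.

ΔP ≈ 13.0 kPa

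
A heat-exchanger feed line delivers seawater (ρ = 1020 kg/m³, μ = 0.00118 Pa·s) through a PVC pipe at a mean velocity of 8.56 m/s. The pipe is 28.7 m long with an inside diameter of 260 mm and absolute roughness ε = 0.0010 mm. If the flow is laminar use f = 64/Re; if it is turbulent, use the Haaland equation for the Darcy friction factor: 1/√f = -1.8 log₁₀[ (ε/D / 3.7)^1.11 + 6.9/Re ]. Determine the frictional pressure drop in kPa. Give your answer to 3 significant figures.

ΔP ≈ 43.4 kPa

Reynolds number Re = ρVD/μ = 1020 · 8.56 · 0.26 / 0.00118 = 1.924e+06.
Re > 4000 → turbulent. Relative roughness ε/D = 1e-06/0.26 = 3.85e-06. Haaland: 1/√f = -1.8 log₁₀[(3.85e-06/3.7)^1.11 + 6.9/1.924e+06] = -1.8 log₁₀[2.28e-07 + 3.59e-06] = 9.753, so f = 0.01051.
Darcy-Weisbach: ΔP = f(L/D)(ρV²/2) = 0.01051·(28.7/0.26)·(1020·8.56²/2) = 0.01051·110.4·3.737e+04 = 4.336e+04 Pa.
ΔP = 4.336e+04 Pa = 43.4 kPa.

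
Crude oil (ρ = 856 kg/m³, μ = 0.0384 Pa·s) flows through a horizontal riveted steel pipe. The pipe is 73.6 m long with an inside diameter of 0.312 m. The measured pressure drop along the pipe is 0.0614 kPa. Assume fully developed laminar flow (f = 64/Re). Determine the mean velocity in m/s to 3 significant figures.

For laminar flow, f = 64/Re with Re = ρVD/μ, so Darcy-Weisbach reduces to ΔP = 32μLV/D². Solving for V: V = ΔP·D²/(32μL) = 61.4·(0.312)²/(32·0.0384·73.6) = 0.06609 m/s.
Check: Re = ρVD/μ = 856·0.06609·0.312/0.0384 = 459.6 < 2300, so the laminar assumption holds.

V ≈ 0.0661 m/s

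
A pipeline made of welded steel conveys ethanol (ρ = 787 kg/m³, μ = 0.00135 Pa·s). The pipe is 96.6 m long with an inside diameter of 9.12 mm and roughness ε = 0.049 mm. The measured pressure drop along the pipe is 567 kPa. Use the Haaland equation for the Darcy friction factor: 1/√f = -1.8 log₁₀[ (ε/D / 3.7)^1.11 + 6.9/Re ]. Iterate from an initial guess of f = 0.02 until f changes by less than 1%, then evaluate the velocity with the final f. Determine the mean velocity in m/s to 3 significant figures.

Rearranging Darcy-Weisbach: V = √(2·ΔP·D/(f·L·ρ)). With ε/D = 4.9e-05/0.00912 = 0.00537, iterate starting from f = 0.02:
  f = 0.02 → V = √(2·5.67e+05·0.00912/(0.02·96.6·787)) = 2.608 m/s; Re = ρVD/μ = 1.387e+04; f → 0.03623
  f = 0.03623 → V = 1.938 m/s; Re = 1.03e+04; f → 0.03771
  f = 0.03771 → V = 1.899 m/s; Re = 1.01e+04; f → 0.03782
Converged (Δf/f < 1%). With the final f = 0.03782: V = √(2·5.67e+05·0.00912/(0.03782·96.6·787)) = 1.897 m/s.

V ≈ 1.90 m/s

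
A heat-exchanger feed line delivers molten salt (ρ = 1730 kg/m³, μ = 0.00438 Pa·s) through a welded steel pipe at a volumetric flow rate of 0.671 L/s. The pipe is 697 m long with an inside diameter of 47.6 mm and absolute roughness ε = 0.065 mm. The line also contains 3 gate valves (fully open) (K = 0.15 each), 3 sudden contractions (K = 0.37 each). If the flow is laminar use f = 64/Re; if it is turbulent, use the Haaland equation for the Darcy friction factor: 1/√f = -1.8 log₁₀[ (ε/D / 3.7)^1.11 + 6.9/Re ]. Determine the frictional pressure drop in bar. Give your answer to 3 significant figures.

Q = 0.671 L/s = 0.671/1000 = 0.000671 m³/s.
Cross-sectional area A = πD²/4 = π(0.0476)²/4 = 0.00178 m²; mean velocity V = Q/A = 0.000671/0.00178 = 0.3771 m/s.
Reynolds number Re = ρVD/μ = 1730 · 0.3771 · 0.0476 / 0.00438 = 7089.
Re > 4000 → turbulent. Relative roughness ε/D = 6.5e-05/0.0476 = 0.00137. Haaland: 1/√f = -1.8 log₁₀[(0.00137/3.7)^1.11 + 6.9/7089] = -1.8 log₁₀[0.000155 + 0.000973] = 5.306, so f = 0.03552.
Total minor-loss coefficient ΣK = 3·0.15 + 3·0.37 = 1.56.
ΔP = [f·L/D + ΣK]·(ρV²/2) = [0.03552·697/0.0476 + 1.56]·(1730·0.3771²/2) = [520.1 + 1.56]·123 = 6.416e+04 Pa.
ΔP = 6.416e+04 Pa = 0.642 bar.

ΔP ≈ 0.642 bar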